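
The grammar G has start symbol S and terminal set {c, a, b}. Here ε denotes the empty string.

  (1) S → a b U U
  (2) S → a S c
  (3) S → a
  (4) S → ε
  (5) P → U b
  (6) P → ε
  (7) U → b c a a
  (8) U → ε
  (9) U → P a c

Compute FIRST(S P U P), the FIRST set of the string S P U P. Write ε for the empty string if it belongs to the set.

{ε, a, b}

FIRST(S) = {ε, a}
FIRST(P) = {ε, a, b}  (via U b)
FIRST(U) = {ε, a, b}  (via P a c)
FIRST(S P U P): take FIRST of each symbol in turn, carrying on past any symbol whose FIRST contains ε; result {ε, a, b}.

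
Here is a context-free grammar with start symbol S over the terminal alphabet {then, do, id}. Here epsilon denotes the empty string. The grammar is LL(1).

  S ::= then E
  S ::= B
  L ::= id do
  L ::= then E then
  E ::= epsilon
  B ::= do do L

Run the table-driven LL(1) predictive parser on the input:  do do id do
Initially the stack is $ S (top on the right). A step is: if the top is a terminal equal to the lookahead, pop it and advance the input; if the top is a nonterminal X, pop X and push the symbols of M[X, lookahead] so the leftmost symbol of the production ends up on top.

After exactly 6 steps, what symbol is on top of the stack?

do

step 1: stack=$ S  input=do do id do $  — expand S ::= B
step 2: stack=$ B  input=do do id do $  — expand B ::= do do L
step 3: stack=$ L do do  input=do do id do $  — match do
step 4: stack=$ L do  input=do id do $  — match do
step 5: stack=$ L  input=id do $  — expand L ::= id do
step 6: stack=$ do id  input=id do $  — match id
Stack after step 6: $ do (top = do).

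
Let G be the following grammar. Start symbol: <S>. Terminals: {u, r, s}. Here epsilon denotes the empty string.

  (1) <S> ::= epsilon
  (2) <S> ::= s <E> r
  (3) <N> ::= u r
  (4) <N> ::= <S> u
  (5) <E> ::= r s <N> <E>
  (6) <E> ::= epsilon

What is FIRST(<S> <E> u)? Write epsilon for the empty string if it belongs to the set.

{r, s, u}

FIRST(<S>) = {epsilon, s}
FIRST(<E>) = {epsilon, r}
FIRST(<N>) = {s, u}  (via <S> u)
FIRST(<S> <E> u): take FIRST of each symbol in turn, carrying on past any symbol whose FIRST contains epsilon; result {r, s, u}.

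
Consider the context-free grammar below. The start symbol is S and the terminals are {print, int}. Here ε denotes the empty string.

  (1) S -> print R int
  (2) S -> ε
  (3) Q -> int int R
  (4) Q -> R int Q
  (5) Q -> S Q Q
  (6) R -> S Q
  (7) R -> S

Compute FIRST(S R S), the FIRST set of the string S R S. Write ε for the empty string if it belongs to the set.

FIRST(S): from S->print R int we get {print}; from S->ε we get {ε}. So FIRST(S) = {ε, print}.
FIRST(Q): from Q->int int R we get {int}; from Q->R int Q we get {int, print}; from Q->S Q Q we get {int, print}. So FIRST(Q) = {int, print}.
FIRST(R): from R->S Q we get {int, print}; from R->S we get {ε, print}. So FIRST(R) = {ε, int, print}.
FIRST(S R S): take FIRST of each symbol in turn, carrying on past any symbol whose FIRST contains ε; result {ε, int, print}.

{ε, int, print}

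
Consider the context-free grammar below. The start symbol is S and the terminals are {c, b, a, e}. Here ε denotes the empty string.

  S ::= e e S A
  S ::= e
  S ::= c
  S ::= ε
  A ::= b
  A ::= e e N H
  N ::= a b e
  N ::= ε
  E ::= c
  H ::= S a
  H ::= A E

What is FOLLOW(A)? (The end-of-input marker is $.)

FIRST(S) = {ε, c, e}
FIRST(A) = {b, e}
FIRST(N) = {ε, a}
FIRST(E) = {c}
FIRST(H) = {a, b, c, e}  (via S a, A E)
FOLLOW(S) includes $ since S is the start symbol.
FOLLOW(S): in S::=e e S A, S is followed by A with FIRST {b, e}; in H::=S a, S is followed by a with FIRST {a}. Thus FOLLOW(S) = {$, a, b, e}.
FOLLOW(A): in S::=e e S A, the suffix after A is empty, so FOLLOW(A) ⊇ FOLLOW(S) = {$, a, b, e}; in H::=A E, A is followed by E with FIRST {c}. Thus FOLLOW(A) = {$, a, b, c, e}.
FOLLOW(N): in A::=e e N H, N is followed by H with FIRST {a, b, c, e}. Thus FOLLOW(N) = {a, b, c, e}.
FOLLOW(H): in A::=e e N H, the suffix after H is empty, so FOLLOW(H) ⊇ FOLLOW(A) = {$, a, b, c, e}. Thus FOLLOW(H) = {$, a, b, c, e}.
FOLLOW(E): in H::=A E, the suffix after E is empty, so FOLLOW(E) ⊇ FOLLOW(H) = {$, a, b, c, e}. Thus FOLLOW(E) = {$, a, b, c, e}.

{$, a, b, c, e}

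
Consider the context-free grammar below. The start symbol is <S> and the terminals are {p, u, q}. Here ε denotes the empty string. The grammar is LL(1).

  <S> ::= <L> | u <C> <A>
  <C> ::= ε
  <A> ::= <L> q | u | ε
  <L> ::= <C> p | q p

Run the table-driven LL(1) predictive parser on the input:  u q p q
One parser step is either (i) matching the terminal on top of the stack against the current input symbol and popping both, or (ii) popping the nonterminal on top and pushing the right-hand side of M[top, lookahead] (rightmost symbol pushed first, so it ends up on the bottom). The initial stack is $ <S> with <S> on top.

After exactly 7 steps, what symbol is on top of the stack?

     Stack        Input      Action
  1  $ <S>        u q p q $  expand <S> ::= u <C> <A>
  2  $ <A> <C> u  u q p q $  match u
  3  $ <A> <C>    q p q $    expand <C> ::= ε
  4  $ <A>        q p q $    expand <A> ::= <L> q
  5  $ q <L>      q p q $    expand <L> ::= q p
  6  $ q p q      q p q $    match q
  7  $ q p        p q $      match p
Stack after step 7: $ q (top = q).

q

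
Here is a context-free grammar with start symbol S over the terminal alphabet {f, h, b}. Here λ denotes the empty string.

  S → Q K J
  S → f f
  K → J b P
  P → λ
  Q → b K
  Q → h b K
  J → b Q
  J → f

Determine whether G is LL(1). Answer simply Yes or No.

FIRST(S) = {b, f, h}
FIRST(K) = {b, f}
FIRST(P) = {λ}
FIRST(Q) = {b, h}
FIRST(J) = {b, f}
FOLLOW(S) = {$}
FOLLOW(K) = {$, b, f}
FOLLOW(P) = {$, b, f}
FOLLOW(Q) = {$, b, f}
FOLLOW(J) = {$, b}
Each cell of M receives at most one production.

Yes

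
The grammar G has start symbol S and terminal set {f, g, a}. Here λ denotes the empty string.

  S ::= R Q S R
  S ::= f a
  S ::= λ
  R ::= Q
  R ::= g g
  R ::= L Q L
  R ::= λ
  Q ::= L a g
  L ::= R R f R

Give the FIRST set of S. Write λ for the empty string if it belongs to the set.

FIRST(S): from S::=R Q S R we get {f, g}; from S::=f a we get {f}; from S::=λ we get {λ}. So FIRST(S) = {λ, f, g}.
FIRST(R): from R::=Q we get {f, g}; from R::=g g we get {g}; from R::=L Q L we get {f, g}; from R::=λ we get {λ}. So FIRST(R) = {λ, f, g}.
FIRST(L): from L::=R R f R we get {f, g}. So FIRST(L) = {f, g}.
FIRST(Q): from Q::=L a g we get {f, g}. So FIRST(Q) = {f, g}.

{λ, f, g}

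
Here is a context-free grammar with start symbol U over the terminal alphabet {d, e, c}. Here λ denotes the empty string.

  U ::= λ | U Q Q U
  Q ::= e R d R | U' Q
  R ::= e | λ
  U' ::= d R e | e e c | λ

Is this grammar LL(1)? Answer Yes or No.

No

FIRST(U) = {λ, d, e}
FIRST(Q) = {d, e}
FIRST(R) = {λ, e}
FIRST(U') = {λ, d, e}
FOLLOW(U) = {$, d, e}
FOLLOW(Q) = {$, d, e}
FOLLOW(R) = {$, d, e}
FOLLOW(U') = {d, e}
Cell M[Q, e] receives both Q ::= e R d R and Q ::= U' Q — the grammar is not LL(1).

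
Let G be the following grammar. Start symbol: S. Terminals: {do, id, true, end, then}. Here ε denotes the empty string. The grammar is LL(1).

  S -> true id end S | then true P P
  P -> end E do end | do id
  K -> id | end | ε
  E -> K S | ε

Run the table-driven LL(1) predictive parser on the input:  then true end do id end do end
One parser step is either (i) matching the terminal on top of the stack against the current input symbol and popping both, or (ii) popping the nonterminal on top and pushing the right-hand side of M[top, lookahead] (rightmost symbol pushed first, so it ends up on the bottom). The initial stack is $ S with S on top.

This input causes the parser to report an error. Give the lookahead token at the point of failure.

     Stack             Input                             Action
  1  $ S               then true end do id end do end $  expand S -> then true P P
  2  $ P P true then   then true end do id end do end $  match then
  3  $ P P true        true end do id end do end $       match true
  4  $ P P             end do id end do end $            expand P -> end E do end
  5  $ P end do E end  end do id end do end $            match end
  6  $ P end do E      do id end do end $                expand E -> ε
  7  $ P end do        do id end do end $                match do
  8  $ P end           id end do end $                   error: top is terminal end but lookahead is id

id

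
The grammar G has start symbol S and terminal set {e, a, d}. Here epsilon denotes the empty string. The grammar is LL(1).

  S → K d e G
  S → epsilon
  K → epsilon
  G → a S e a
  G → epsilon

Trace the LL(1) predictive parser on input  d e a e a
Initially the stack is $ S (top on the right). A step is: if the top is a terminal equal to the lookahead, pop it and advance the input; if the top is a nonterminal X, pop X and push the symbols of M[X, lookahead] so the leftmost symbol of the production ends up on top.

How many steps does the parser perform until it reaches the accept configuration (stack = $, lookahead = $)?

9

step 1: stack=$ S  input=d e a e a $  — expand S → K d e G
step 2: stack=$ G e d K  input=d e a e a $  — expand K → epsilon
step 3: stack=$ G e d  input=d e a e a $  — match d
step 4: stack=$ G e  input=e a e a $  — match e
step 5: stack=$ G  input=a e a $  — expand G → a S e a
step 6: stack=$ a e S a  input=a e a $  — match a
step 7: stack=$ a e S  input=e a $  — expand S → epsilon
step 8: stack=$ a e  input=e a $  — match e
step 9: stack=$ a  input=a $  — match a
Accept reached after 9 steps.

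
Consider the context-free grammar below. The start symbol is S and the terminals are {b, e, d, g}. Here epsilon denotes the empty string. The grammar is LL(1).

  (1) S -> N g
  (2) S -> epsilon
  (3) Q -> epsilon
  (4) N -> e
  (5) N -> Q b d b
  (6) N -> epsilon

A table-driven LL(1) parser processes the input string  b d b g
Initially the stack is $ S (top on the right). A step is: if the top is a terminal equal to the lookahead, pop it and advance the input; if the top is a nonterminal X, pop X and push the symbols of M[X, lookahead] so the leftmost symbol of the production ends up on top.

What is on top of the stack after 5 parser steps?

step 1: stack=$ S  input=b d b g $  — expand S -> N g
step 2: stack=$ g N  input=b d b g $  — expand N -> Q b d b
step 3: stack=$ g b d b Q  input=b d b g $  — expand Q -> epsilon
step 4: stack=$ g b d b  input=b d b g $  — match b
step 5: stack=$ g b d  input=d b g $  — match d
Stack after step 5: $ g b (top = b).

b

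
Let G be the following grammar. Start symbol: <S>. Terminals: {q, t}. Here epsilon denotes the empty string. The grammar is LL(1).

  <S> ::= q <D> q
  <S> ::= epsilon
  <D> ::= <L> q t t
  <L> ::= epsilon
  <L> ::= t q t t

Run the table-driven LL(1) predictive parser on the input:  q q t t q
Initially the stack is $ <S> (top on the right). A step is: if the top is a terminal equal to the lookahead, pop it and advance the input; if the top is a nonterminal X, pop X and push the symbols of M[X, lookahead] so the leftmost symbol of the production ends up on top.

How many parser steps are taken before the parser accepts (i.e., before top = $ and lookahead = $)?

step 1: stack=$ <S>  input=q q t t q $  — expand <S> ::= q <D> q
step 2: stack=$ q <D> q  input=q q t t q $  — match q
step 3: stack=$ q <D>  input=q t t q $  — expand <D> ::= <L> q t t
step 4: stack=$ q t t q <L>  input=q t t q $  — expand <L> ::= epsilon
step 5: stack=$ q t t q  input=q t t q $  — match q
step 6: stack=$ q t t  input=t t q $  — match t
step 7: stack=$ q t  input=t q $  — match t
step 8: stack=$ q  input=q $  — match q
Accept reached after 8 steps.

8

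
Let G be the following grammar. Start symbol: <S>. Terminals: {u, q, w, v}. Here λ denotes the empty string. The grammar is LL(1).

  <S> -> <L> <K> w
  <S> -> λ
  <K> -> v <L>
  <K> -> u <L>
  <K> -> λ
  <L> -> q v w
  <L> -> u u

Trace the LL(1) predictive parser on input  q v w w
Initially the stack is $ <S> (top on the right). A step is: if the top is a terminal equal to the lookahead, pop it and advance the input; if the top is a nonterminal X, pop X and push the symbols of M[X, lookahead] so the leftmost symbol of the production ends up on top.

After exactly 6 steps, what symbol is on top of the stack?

w

     Stack          Input      Action
  1  $ <S>          q v w w $  expand <S> -> <L> <K> w
  2  $ w <K> <L>    q v w w $  expand <L> -> q v w
  3  $ w <K> w v q  q v w w $  match q
  4  $ w <K> w v    v w w $    match v
  5  $ w <K> w      w w $      match w
  6  $ w <K>        w $        expand <K> -> λ
Stack after step 6: $ w (top = w).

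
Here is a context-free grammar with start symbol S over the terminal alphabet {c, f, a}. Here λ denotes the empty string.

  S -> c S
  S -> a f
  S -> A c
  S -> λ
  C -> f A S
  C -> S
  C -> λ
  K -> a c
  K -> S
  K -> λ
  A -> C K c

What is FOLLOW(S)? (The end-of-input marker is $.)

{$, a, c, f}

FIRST(S) = {λ, a, c, f}  (via A c)
FIRST(C) = {λ, a, c, f}  (via S)
FIRST(K) = {λ, a, c, f}  (via S)
FIRST(A) = {a, c, f}  (via C K c)
FOLLOW(S) includes $ since S is the start symbol.
FOLLOW(C): in A->C K c, C is followed by K c with FIRST {a, c, f}. Thus FOLLOW(C) = {a, c, f}.
FOLLOW(K): in A->C K c, K is followed by c with FIRST {c}. Thus FOLLOW(K) = {c}.
FOLLOW(S): in S->c S, the suffix after S is empty (adds nothing new); in C->f A S, the suffix after S is empty, so FOLLOW(S) ⊇ FOLLOW(C) = {a, c, f}; in C->S, the suffix after S is empty, so FOLLOW(S) ⊇ FOLLOW(C) = {a, c, f}; in K->S, the suffix after S is empty, so FOLLOW(S) ⊇ FOLLOW(K) = {c}. Thus FOLLOW(S) = {$, a, c, f}.
FOLLOW(A): in S->A c, A is followed by c with FIRST {c}; in C->f A S, A is followed by S with FIRST {λ, a, c, f}; in C->f A S, the suffix after A is nullable, so FOLLOW(A) ⊇ FOLLOW(C) = {a, c, f}. Thus FOLLOW(A) = {a, c, f}.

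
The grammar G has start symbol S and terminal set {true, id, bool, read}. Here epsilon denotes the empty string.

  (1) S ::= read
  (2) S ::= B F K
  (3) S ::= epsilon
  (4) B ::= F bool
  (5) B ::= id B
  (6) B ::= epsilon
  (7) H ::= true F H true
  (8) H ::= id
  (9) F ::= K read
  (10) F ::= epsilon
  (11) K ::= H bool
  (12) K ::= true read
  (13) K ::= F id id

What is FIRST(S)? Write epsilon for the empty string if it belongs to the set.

FIRST(H): from H::=true F H true we get {true}; from H::=id we get {id}. So FIRST(H) = {id, true}.
FIRST(S): from S::=read we get {read}; from S::=B F K we get {bool, id, true}; from S::=epsilon we get {epsilon}. So FIRST(S) = {epsilon, bool, id, read, true}.
FIRST(B): from B::=F bool we get {bool, id, true}; from B::=id B we get {id}; from B::=epsilon we get {epsilon}. So FIRST(B) = {epsilon, bool, id, true}.
FIRST(F): from F::=K read we get {id, true}; from F::=epsilon we get {epsilon}. So FIRST(F) = {epsilon, id, true}.
FIRST(K): from K::=H bool we get {id, true}; from K::=true read we get {true}; from K::=F id id we get {id, true}. So FIRST(K) = {id, true}.

{epsilon, bool, id, read, true}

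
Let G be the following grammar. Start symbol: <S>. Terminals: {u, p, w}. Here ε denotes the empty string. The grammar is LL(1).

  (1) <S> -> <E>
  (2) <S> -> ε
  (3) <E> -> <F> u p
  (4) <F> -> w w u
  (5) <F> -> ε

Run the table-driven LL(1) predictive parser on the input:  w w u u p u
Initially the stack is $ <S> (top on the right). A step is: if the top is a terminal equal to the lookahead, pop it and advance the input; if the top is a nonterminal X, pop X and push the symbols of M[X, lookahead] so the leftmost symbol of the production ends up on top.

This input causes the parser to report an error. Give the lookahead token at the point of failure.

step 1: stack=$ <S>  input=w w u u p u $  — expand <S> -> <E>
step 2: stack=$ <E>  input=w w u u p u $  — expand <E> -> <F> u p
step 3: stack=$ p u <F>  input=w w u u p u $  — expand <F> -> w w u
step 4: stack=$ p u u w w  input=w w u u p u $  — match w
step 5: stack=$ p u u w  input=w u u p u $  — match w
step 6: stack=$ p u u  input=u u p u $  — match u
step 7: stack=$ p u  input=u p u $  — match u
step 8: stack=$ p  input=p u $  — match p
step 9: stack=$  input=u $  — error: stack empty but input remains

u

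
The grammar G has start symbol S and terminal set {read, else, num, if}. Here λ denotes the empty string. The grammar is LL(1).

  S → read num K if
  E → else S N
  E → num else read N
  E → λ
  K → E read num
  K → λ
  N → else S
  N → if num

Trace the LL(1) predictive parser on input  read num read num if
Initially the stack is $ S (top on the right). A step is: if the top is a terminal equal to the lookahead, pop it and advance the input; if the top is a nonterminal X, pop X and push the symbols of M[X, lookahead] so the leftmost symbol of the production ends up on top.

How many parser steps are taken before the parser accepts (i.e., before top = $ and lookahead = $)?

8

step 1: stack=$ S  input=read num read num if $  — expand S → read num K if
step 2: stack=$ if K num read  input=read num read num if $  — match read
step 3: stack=$ if K num  input=num read num if $  — match num
step 4: stack=$ if K  input=read num if $  — expand K → E read num
step 5: stack=$ if num read E  input=read num if $  — expand E → λ
step 6: stack=$ if num read  input=read num if $  — match read
step 7: stack=$ if num  input=num if $  — match num
step 8: stack=$ if  input=if $  — match if
Accept reached after 8 steps.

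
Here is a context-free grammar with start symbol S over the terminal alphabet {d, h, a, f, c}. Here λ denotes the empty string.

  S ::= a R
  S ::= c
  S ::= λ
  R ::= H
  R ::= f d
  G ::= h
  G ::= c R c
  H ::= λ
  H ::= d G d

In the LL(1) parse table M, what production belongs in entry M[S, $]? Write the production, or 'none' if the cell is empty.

S ::= λ

FIRST(S) = {λ, a, c}
FIRST(G) = {c, h}
FIRST(H) = {λ, d}
FIRST(R) = {λ, d, f}  (via H)
FOLLOW(S) includes $ since S is the start symbol.
FOLLOW(S): S appears on no right-hand side. Thus FOLLOW(S) = {$}.
For S ::= a R: FIRST(a R) = {a}, so it goes in M[S, t] for t ∈ {a}.
For S ::= c: FIRST(c) = {c}, so it goes in M[S, t] for t ∈ {c}.
For S ::= λ: FIRST(λ) = {λ}, so it goes in M[S, t] for t ∈ {}; since λ ∈ FIRST, also for every t ∈ FOLLOW(S) = {$}.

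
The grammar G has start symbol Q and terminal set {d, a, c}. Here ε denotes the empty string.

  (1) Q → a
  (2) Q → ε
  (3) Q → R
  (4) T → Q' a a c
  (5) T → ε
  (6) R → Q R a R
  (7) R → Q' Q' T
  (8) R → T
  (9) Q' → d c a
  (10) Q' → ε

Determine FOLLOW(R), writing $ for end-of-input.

{$, a, d}

FIRST(Q'): from Q'→d c a we get {d}; from Q'→ε we get {ε}. So FIRST(Q') = {ε, d}.
FIRST(T): from T→Q' a a c we get {a, d}; from T→ε we get {ε}. So FIRST(T) = {ε, a, d}.
FIRST(Q): from Q→a we get {a}; from Q→ε we get {ε}; from Q→R we get {ε, a, d}. So FIRST(Q) = {ε, a, d}.
FIRST(R): from R→Q R a R we get {a, d}; from R→Q' Q' T we get {ε, a, d}; from R→T we get {ε, a, d}. So FIRST(R) = {ε, a, d}.
FOLLOW(Q) includes $ since Q is the start symbol.
FOLLOW(Q): in R→Q R a R, Q is followed by R a R with FIRST {a, d}. Thus FOLLOW(Q) = {$, a, d}.
FOLLOW(R): in Q→R, the suffix after R is empty, so FOLLOW(R) ⊇ FOLLOW(Q) = {$, a, d}; in R→Q R a R (occurrence 1), R is followed by a R with FIRST {a}; in R→Q R a R (occurrence 2), the suffix after R is empty (adds nothing new). Thus FOLLOW(R) = {$, a, d}.
FOLLOW(T): in R→Q' Q' T, the suffix after T is empty, so FOLLOW(T) ⊇ FOLLOW(R) = {$, a, d}; in R→T, the suffix after T is empty, so FOLLOW(T) ⊇ FOLLOW(R) = {$, a, d}. Thus FOLLOW(T) = {$, a, d}.
FOLLOW(Q'): in T→Q' a a c, Q' is followed by a a c with FIRST {a}; in R→Q' Q' T (occurrence 1), Q' is followed by Q' T with FIRST {ε, a, d}; in R→Q' Q' T (occurrence 1), the suffix after Q' is nullable, so FOLLOW(Q') ⊇ FOLLOW(R) = {$, a, d}; in R→Q' Q' T (occurrence 2), Q' is followed by T with FIRST {ε, a, d}; in R→Q' Q' T (occurrence 2), the suffix after Q' is nullable, so FOLLOW(Q') ⊇ FOLLOW(R) = {$, a, d}. Thus FOLLOW(Q') = {$, a, d}.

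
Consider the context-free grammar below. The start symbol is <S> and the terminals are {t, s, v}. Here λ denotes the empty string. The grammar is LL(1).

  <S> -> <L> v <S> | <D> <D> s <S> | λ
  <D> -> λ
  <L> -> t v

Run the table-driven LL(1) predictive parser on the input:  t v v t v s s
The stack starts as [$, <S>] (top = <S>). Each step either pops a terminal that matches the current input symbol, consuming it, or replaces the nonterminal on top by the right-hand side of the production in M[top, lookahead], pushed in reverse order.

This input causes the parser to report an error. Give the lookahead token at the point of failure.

step 1: stack=$ <S>  input=t v v t v s s $  — expand <S> -> <L> v <S>
step 2: stack=$ <S> v <L>  input=t v v t v s s $  — expand <L> -> t v
step 3: stack=$ <S> v v t  input=t v v t v s s $  — match t
step 4: stack=$ <S> v v  input=v v t v s s $  — match v
step 5: stack=$ <S> v  input=v t v s s $  — match v
step 6: stack=$ <S>  input=t v s s $  — expand <S> -> <L> v <S>
step 7: stack=$ <S> v <L>  input=t v s s $  — expand <L> -> t v
step 8: stack=$ <S> v v t  input=t v s s $  — match t
step 9: stack=$ <S> v v  input=v s s $  — match v
step 10: stack=$ <S> v  input=s s $  — error: top is terminal v but lookahead is s

s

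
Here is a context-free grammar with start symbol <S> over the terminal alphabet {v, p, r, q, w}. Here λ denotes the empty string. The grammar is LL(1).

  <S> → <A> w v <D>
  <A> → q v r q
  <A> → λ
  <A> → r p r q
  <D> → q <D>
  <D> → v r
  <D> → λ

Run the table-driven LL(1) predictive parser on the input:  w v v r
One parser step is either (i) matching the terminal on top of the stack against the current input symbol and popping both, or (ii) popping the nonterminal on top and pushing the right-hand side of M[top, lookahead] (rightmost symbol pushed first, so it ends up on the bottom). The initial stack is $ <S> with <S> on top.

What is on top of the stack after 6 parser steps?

r

     Stack          Input      Action
  1  $ <S>          w v v r $  expand <S> → <A> w v <D>
  2  $ <D> v w <A>  w v v r $  expand <A> → λ
  3  $ <D> v w      w v v r $  match w
  4  $ <D> v        v v r $    match v
  5  $ <D>          v r $      expand <D> → v r
  6  $ r v          v r $      match v
Stack after step 6: $ r (top = r).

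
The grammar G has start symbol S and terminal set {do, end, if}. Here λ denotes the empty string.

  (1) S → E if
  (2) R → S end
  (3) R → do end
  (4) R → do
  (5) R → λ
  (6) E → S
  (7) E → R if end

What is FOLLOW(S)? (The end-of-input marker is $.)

FIRST(S) = {do, if}  (via E if)
FIRST(R) = {λ, do, if}  (via S end)
FIRST(E) = {do, if}  (via S, R if end)
FOLLOW(S) includes $ since S is the start symbol.
FOLLOW(R): in E→R if end, R is followed by if end with FIRST {if}. Thus FOLLOW(R) = {if}.
FOLLOW(E): in S→E if, E is followed by if with FIRST {if}. Thus FOLLOW(E) = {if}.
FOLLOW(S): in R→S end, S is followed by end with FIRST {end}; in E→S, the suffix after S is empty, so FOLLOW(S) ⊇ FOLLOW(E) = {if}. Thus FOLLOW(S) = {$, end, if}.

{$, end, if}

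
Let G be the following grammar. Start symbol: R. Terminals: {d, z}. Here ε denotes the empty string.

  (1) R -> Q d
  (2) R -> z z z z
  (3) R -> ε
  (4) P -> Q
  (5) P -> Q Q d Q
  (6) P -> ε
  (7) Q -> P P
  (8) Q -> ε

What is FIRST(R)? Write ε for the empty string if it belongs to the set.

{ε, d, z}

FIRST(R): from R->Q d we get {d}; from R->z z z z we get {z}; from R->ε we get {ε}. So FIRST(R) = {ε, d, z}.
FIRST(P): from P->Q we get {ε, d}; from P->Q Q d Q we get {d}; from P->ε we get {ε}. So FIRST(P) = {ε, d}.
FIRST(Q): from Q->P P we get {ε, d}; from Q->ε we get {ε}. So FIRST(Q) = {ε, d}.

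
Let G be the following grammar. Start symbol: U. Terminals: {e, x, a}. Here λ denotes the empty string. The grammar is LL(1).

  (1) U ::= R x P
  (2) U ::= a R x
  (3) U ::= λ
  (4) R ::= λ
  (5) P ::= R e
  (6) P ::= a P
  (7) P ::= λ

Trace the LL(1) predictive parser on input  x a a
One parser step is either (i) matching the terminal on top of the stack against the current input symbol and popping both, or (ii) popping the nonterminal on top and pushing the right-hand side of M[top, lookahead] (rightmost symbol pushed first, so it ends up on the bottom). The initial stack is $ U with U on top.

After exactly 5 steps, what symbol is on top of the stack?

step 1: stack=$ U  input=x a a $  — expand U ::= R x P
step 2: stack=$ P x R  input=x a a $  — expand R ::= λ
step 3: stack=$ P x  input=x a a $  — match x
step 4: stack=$ P  input=a a $  — expand P ::= a P
step 5: stack=$ P a  input=a a $  — match a
Stack after step 5: $ P (top = P).

P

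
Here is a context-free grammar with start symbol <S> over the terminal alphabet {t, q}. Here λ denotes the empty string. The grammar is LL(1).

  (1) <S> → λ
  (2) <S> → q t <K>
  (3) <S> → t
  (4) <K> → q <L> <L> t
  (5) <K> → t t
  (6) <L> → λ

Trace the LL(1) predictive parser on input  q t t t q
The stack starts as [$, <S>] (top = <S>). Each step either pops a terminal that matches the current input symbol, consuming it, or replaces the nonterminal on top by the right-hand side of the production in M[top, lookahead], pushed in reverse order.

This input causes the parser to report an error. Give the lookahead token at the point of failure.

q

     Stack      Input        Action
  1  $ <S>      q t t t q $  expand <S> → q t <K>
  2  $ <K> t q  q t t t q $  match q
  3  $ <K> t    t t t q $    match t
  4  $ <K>      t t q $      expand <K> → t t
  5  $ t t      t t q $      match t
  6  $ t        t q $        match t
  7  $          q $          error: stack empty but input remains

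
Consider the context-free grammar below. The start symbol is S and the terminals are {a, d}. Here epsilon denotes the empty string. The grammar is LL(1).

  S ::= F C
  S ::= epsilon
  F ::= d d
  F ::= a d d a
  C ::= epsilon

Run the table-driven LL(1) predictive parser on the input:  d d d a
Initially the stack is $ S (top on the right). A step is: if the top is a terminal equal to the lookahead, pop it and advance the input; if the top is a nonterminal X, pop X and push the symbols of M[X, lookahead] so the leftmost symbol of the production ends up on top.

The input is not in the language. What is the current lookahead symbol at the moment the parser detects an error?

d

     Stack    Input      Action
  1  $ S      d d d a $  expand S ::= F C
  2  $ C F    d d d a $  expand F ::= d d
  3  $ C d d  d d d a $  match d
  4  $ C d    d d a $    match d
  5  $ C      d a $      error: M[C, d] is empty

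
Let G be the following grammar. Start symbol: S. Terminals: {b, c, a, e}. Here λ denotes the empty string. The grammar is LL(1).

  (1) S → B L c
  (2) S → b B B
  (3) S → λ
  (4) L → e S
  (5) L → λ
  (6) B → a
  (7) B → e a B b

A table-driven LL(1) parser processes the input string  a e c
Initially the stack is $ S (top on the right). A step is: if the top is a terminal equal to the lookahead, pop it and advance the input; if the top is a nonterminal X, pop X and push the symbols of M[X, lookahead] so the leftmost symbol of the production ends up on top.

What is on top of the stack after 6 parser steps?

c

step 1: stack=$ S  input=a e c $  — expand S → B L c
step 2: stack=$ c L B  input=a e c $  — expand B → a
step 3: stack=$ c L a  input=a e c $  — match a
step 4: stack=$ c L  input=e c $  — expand L → e S
step 5: stack=$ c S e  input=e c $  — match e
step 6: stack=$ c S  input=c $  — expand S → λ
Stack after step 6: $ c (top = c).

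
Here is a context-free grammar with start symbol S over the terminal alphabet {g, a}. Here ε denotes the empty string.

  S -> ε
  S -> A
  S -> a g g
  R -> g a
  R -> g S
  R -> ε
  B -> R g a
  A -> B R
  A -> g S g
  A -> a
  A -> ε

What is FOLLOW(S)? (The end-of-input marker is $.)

FIRST(R): from R->g a we get {g}; from R->g S we get {g}; from R->ε we get {ε}. So FIRST(R) = {ε, g}.
FIRST(B): from B->R g a we get {g}. So FIRST(B) = {g}.
FIRST(A): from A->B R we get {g}; from A->g S g we get {g}; from A->a we get {a}; from A->ε we get {ε}. So FIRST(A) = {ε, a, g}.
FIRST(S): from S->ε we get {ε}; from S->A we get {ε, a, g}; from S->a g g we get {a}. So FIRST(S) = {ε, a, g}.
FOLLOW(S) includes $ since S is the start symbol.
FOLLOW(S): in R->g S, the suffix after S is empty, so FOLLOW(S) ⊇ FOLLOW(R) = {$, g}; in A->g S g, S is followed by g with FIRST {g}. Thus FOLLOW(S) = {$, g}.
FOLLOW(A): in S->A, the suffix after A is empty, so FOLLOW(A) ⊇ FOLLOW(S) = {$, g}. Thus FOLLOW(A) = {$, g}.
FOLLOW(R): in B->R g a, R is followed by g a with FIRST {g}; in A->B R, the suffix after R is empty, so FOLLOW(R) ⊇ FOLLOW(A) = {$, g}. Thus FOLLOW(R) = {$, g}.
FOLLOW(B): in A->B R, B is followed by R with FIRST {ε, g}; in A->B R, the suffix after B is nullable, so FOLLOW(B) ⊇ FOLLOW(A) = {$, g}. Thus FOLLOW(B) = {$, g}.

{$, g}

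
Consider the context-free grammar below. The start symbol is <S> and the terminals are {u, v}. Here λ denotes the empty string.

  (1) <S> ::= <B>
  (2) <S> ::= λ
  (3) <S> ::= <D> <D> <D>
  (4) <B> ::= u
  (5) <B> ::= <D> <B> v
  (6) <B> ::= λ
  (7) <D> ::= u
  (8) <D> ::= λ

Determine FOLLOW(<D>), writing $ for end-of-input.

{$, u, v}

FIRST(<D>): from <D>::=u we get {u}; from <D>::=λ we get {λ}. So FIRST(<D>) = {λ, u}.
FIRST(<B>): from <B>::=u we get {u}; from <B>::=<D> <B> v we get {u, v}; from <B>::=λ we get {λ}. So FIRST(<B>) = {λ, u, v}.
FIRST(<S>): from <S>::=<B> we get {λ, u, v}; from <S>::=λ we get {λ}; from <S>::=<D> <D> <D> we get {λ, u}. So FIRST(<S>) = {λ, u, v}.
FOLLOW(<S>) includes $ since <S> is the start symbol.
FOLLOW(<S>): <S> appears on no right-hand side. Thus FOLLOW(<S>) = {$}.
FOLLOW(<B>): in <S>::=<B>, the suffix after <B> is empty, so FOLLOW(<B>) ⊇ FOLLOW(<S>) = {$}; in <B>::=<D> <B> v, <B> is followed by v with FIRST {v}. Thus FOLLOW(<B>) = {$, v}.
FOLLOW(<D>): in <S>::=<D> <D> <D> (occurrence 1), <D> is followed by <D> <D> with FIRST {λ, u}; in <S>::=<D> <D> <D> (occurrence 1), the suffix after <D> is nullable, so FOLLOW(<D>) ⊇ FOLLOW(<S>) = {$}; in <S>::=<D> <D> <D> (occurrence 2), <D> is followed by <D> with FIRST {λ, u}; in <S>::=<D> <D> <D> (occurrence 2), the suffix after <D> is nullable, so FOLLOW(<D>) ⊇ FOLLOW(<S>) = {$}; in <S>::=<D> <D> <D> (occurrence 3), the suffix after <D> is empty, so FOLLOW(<D>) ⊇ FOLLOW(<S>) = {$}; in <B>::=<D> <B> v, <D> is followed by <B> v with FIRST {u, v}. Thus FOLLOW(<D>) = {$, u, v}.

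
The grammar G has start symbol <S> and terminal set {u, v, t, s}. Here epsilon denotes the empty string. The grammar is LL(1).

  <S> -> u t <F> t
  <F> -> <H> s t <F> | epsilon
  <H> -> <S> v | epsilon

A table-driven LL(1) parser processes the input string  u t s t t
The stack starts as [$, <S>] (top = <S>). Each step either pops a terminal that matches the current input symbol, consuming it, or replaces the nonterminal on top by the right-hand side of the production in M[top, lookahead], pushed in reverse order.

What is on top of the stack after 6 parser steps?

t

step 1: stack=$ <S>  input=u t s t t $  — expand <S> -> u t <F> t
step 2: stack=$ t <F> t u  input=u t s t t $  — match u
step 3: stack=$ t <F> t  input=t s t t $  — match t
step 4: stack=$ t <F>  input=s t t $  — expand <F> -> <H> s t <F>
step 5: stack=$ t <F> t s <H>  input=s t t $  — expand <H> -> epsilon
step 6: stack=$ t <F> t s  input=s t t $  — match s
Stack after step 6: $ t <F> t (top = t).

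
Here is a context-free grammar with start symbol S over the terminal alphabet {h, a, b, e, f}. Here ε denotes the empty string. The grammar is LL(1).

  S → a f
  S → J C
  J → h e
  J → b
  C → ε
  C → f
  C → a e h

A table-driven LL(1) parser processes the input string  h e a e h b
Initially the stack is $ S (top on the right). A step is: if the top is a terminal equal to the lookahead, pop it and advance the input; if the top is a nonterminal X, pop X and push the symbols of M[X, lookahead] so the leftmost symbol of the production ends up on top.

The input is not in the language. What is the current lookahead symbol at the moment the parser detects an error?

b

     Stack    Input          Action
  1  $ S      h e a e h b $  expand S → J C
  2  $ C J    h e a e h b $  expand J → h e
  3  $ C e h  h e a e h b $  match h
  4  $ C e    e a e h b $    match e
  5  $ C      a e h b $      expand C → a e h
  6  $ h e a  a e h b $      match a
  7  $ h e    e h b $        match e
  8  $ h      h b $          match h
  9  $        b $            error: stack empty but input remains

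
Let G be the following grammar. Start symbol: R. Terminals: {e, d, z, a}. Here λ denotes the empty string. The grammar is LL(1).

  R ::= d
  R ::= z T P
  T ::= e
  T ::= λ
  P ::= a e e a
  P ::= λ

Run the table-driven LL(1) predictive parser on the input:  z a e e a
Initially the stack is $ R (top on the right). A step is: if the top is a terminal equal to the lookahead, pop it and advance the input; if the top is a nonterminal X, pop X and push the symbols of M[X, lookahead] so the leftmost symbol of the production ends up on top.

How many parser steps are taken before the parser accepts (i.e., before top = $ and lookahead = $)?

8

     Stack      Input        Action
  1  $ R        z a e e a $  expand R ::= z T P
  2  $ P T z    z a e e a $  match z
  3  $ P T      a e e a $    expand T ::= λ
  4  $ P        a e e a $    expand P ::= a e e a
  5  $ a e e a  a e e a $    match a
  6  $ a e e    e e a $      match e
  7  $ a e      e a $        match e
  8  $ a        a $          match a
Accept reached after 8 steps.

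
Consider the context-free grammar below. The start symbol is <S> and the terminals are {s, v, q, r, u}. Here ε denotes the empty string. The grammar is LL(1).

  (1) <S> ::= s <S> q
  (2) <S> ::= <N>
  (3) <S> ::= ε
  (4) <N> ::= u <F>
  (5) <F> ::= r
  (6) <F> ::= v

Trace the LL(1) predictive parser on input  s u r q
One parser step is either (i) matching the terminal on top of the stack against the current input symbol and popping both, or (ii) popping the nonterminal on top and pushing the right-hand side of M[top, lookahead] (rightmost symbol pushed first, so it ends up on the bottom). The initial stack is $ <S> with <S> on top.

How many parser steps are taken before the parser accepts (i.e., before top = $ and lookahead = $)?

step 1: stack=$ <S>  input=s u r q $  — expand <S> ::= s <S> q
step 2: stack=$ q <S> s  input=s u r q $  — match s
step 3: stack=$ q <S>  input=u r q $  — expand <S> ::= <N>
step 4: stack=$ q <N>  input=u r q $  — expand <N> ::= u <F>
step 5: stack=$ q <F> u  input=u r q $  — match u
step 6: stack=$ q <F>  input=r q $  — expand <F> ::= r
step 7: stack=$ q r  input=r q $  — match r
step 8: stack=$ q  input=q $  — match q
Accept reached after 8 steps.

8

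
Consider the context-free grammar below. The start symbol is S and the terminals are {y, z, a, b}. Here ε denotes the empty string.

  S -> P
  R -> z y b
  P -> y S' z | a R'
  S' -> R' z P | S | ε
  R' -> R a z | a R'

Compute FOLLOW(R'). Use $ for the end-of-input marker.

{$, z}

FIRST(R): from R->z y b we get {z}. So FIRST(R) = {z}.
FIRST(P): from P->y S' z we get {y}; from P->a R' we get {a}. So FIRST(P) = {a, y}.
FIRST(S): from S->P we get {a, y}. So FIRST(S) = {a, y}.
FIRST(R'): from R'->R a z we get {z}; from R'->a R' we get {a}. So FIRST(R') = {a, z}.
FIRST(S'): from S'->R' z P we get {a, z}; from S'->S we get {a, y}; from S'->ε we get {ε}. So FIRST(S') = {ε, a, y, z}.
FOLLOW(S) includes $ since S is the start symbol.
FOLLOW(R): in R'->R a z, R is followed by a z with FIRST {a}. Thus FOLLOW(R) = {a}.
FOLLOW(S'): in P->y S' z, S' is followed by z with FIRST {z}. Thus FOLLOW(S') = {z}.
FOLLOW(S): in S'->S, the suffix after S is empty, so FOLLOW(S) ⊇ FOLLOW(S') = {z}. Thus FOLLOW(S) = {$, z}.
FOLLOW(P): in S->P, the suffix after P is empty, so FOLLOW(P) ⊇ FOLLOW(S) = {$, z}; in S'->R' z P, the suffix after P is empty, so FOLLOW(P) ⊇ FOLLOW(S') = {z}. Thus FOLLOW(P) = {$, z}.
FOLLOW(R'): in P->a R', the suffix after R' is empty, so FOLLOW(R') ⊇ FOLLOW(P) = {$, z}; in S'->R' z P, R' is followed by z P with FIRST {z}; in R'->a R', the suffix after R' is empty (adds nothing new). Thus FOLLOW(R') = {$, z}.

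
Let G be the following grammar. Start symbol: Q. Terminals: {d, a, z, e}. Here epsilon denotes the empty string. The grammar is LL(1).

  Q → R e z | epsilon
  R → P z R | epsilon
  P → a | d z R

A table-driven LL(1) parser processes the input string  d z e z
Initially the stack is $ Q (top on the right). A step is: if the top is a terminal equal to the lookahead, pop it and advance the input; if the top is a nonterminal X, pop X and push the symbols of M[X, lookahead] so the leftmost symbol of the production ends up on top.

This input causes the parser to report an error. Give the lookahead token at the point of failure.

     Stack            Input      Action
  1  $ Q              d z e z $  expand Q → R e z
  2  $ z e R          d z e z $  expand R → P z R
  3  $ z e R z P      d z e z $  expand P → d z R
  4  $ z e R z R z d  d z e z $  match d
  5  $ z e R z R z    z e z $    match z
  6  $ z e R z R      e z $      expand R → epsilon
  7  $ z e R z        e z $      error: top is terminal z but lookahead is e

e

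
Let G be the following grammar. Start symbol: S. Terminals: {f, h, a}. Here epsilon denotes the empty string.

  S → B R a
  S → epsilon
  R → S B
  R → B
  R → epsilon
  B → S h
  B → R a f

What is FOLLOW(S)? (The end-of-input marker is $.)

FIRST(S) = {epsilon, a, h}  (via B R a)
FIRST(R) = {epsilon, a, h}  (via S B, B)
FIRST(B) = {a, h}  (via S h, R a f)
FOLLOW(S) includes $ since S is the start symbol.
FOLLOW(S): in R→S B, S is followed by B with FIRST {a, h}; in B→S h, S is followed by h with FIRST {h}. Thus FOLLOW(S) = {$, a, h}.
FOLLOW(R): in S→B R a, R is followed by a with FIRST {a}; in B→R a f, R is followed by a f with FIRST {a}. Thus FOLLOW(R) = {a}.
FOLLOW(B): in S→B R a, B is followed by R a with FIRST {a, h}; in R→S B, the suffix after B is empty, so FOLLOW(B) ⊇ FOLLOW(R) = {a}; in R→B, the suffix after B is empty, so FOLLOW(B) ⊇ FOLLOW(R) = {a}. Thus FOLLOW(B) = {a, h}.

{$, a, h}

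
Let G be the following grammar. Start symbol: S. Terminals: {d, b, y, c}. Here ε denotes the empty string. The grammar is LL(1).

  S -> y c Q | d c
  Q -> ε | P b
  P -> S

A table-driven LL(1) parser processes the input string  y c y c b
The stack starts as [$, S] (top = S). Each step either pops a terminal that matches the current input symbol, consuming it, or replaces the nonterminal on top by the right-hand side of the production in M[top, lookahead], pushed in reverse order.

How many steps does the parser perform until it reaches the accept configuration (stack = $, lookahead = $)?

10

step 1: stack=$ S  input=y c y c b $  — expand S -> y c Q
step 2: stack=$ Q c y  input=y c y c b $  — match y
step 3: stack=$ Q c  input=c y c b $  — match c
step 4: stack=$ Q  input=y c b $  — expand Q -> P b
step 5: stack=$ b P  input=y c b $  — expand P -> S
step 6: stack=$ b S  input=y c b $  — expand S -> y c Q
step 7: stack=$ b Q c y  input=y c b $  — match y
step 8: stack=$ b Q c  input=c b $  — match c
step 9: stack=$ b Q  input=b $  — expand Q -> ε
step 10: stack=$ b  input=b $  — match b
Accept reached after 10 steps.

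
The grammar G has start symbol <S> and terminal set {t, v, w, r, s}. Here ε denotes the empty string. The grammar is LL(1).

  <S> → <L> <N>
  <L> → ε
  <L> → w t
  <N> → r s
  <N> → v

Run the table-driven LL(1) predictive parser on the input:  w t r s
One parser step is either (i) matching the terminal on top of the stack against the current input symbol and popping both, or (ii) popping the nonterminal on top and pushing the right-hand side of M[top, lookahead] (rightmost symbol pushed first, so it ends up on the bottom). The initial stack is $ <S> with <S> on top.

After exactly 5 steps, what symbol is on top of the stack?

step 1: stack=$ <S>  input=w t r s $  — expand <S> → <L> <N>
step 2: stack=$ <N> <L>  input=w t r s $  — expand <L> → w t
step 3: stack=$ <N> t w  input=w t r s $  — match w
step 4: stack=$ <N> t  input=t r s $  — match t
step 5: stack=$ <N>  input=r s $  — expand <N> → r s
Stack after step 5: $ s r (top = r).

r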